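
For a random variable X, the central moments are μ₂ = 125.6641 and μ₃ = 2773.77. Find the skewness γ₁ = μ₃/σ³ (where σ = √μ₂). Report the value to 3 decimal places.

1.969

σ = √μ₂ = √125.6641 = 11.21000
σ³ = μ₂^(3/2) = 1408.69456
γ₁ = μ₃/σ³ = 2773.77 / 1408.69456 ≈ 1.969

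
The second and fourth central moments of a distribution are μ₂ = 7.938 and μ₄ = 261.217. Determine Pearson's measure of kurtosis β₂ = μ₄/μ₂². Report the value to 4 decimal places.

4.1455

μ₂² = 7.938² = 63.01184
μ₄/μ₂² = 261.217 / 63.01184 = 4.14552
β₂ ≈ 4.1455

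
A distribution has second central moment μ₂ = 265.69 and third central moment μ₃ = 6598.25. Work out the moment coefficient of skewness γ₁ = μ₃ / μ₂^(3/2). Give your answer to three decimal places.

1.524

σ = √μ₂ = √265.69 = 16.30000
σ³ = μ₂^(3/2) = 4330.74700
γ₁ = μ₃/σ³ = 6598.25 / 4330.74700 ≈ 1.524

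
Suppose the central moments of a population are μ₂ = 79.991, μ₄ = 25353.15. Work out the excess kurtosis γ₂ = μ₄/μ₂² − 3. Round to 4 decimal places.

μ₂² = 79.991² = 6398.56008
μ₄/μ₂² = 25353.15 / 6398.56008 = 3.96232
γ₂ = 3.96232 − 3 ≈ 0.9623

0.9623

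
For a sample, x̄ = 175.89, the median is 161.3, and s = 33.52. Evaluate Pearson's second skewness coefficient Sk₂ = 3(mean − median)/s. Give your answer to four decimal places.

Sk₂ = 3(175.89 − 161.3) / 33.52 = 3 × 14.5900 / 33.52
    = 43.7700 / 33.52 ≈ 1.3058

1.3058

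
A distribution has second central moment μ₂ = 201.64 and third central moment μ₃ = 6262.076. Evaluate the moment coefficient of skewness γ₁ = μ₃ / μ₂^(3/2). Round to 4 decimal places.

2.1870

σ = √μ₂ = √201.64 = 14.20000
σ³ = μ₂^(3/2) = 2863.28800
γ₁ = μ₃/σ³ = 6262.076 / 2863.28800 ≈ 2.1870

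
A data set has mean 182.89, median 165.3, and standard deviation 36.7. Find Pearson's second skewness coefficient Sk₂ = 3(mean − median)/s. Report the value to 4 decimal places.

Sk₂ = 3(182.89 − 165.3) / 36.7 = 3 × 17.5900 / 36.7
    = 52.7700 / 36.7 ≈ 1.4379

1.4379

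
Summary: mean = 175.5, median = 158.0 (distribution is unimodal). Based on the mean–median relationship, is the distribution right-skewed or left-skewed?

mean − median = 175.5 − 158.0 = 17.5
mean > median ⇒ the longer tail is on the right ⇒ right-skewed (positively skewed).

right-skewed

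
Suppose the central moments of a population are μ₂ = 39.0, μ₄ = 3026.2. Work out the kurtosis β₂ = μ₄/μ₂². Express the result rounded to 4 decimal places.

μ₂² = 39.0² = 1521.00000
μ₄/μ₂² = 3026.2 / 1521.00000 = 1.98961
β₂ ≈ 1.9896

1.9896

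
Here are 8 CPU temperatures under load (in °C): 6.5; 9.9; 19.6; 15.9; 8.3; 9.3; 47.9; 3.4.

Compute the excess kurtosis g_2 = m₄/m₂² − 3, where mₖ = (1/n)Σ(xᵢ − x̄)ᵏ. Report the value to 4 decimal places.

1.7423

x̄ = 15.1000
Σ(xᵢ − x̄)² = 1414.5000 ⇒ m₂ = 176.81250
Σ(xᵢ − x̄)⁴ = 1186052.0802 ⇒ m₄ = 148256.51002
m₂² = 31262.66016
g_2 = m₄/m₂² − 3 = 4.74229 − 3 ≈ 1.7423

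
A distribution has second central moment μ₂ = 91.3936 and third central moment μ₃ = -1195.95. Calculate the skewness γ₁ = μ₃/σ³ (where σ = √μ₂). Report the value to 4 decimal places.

-1.3688

σ = √μ₂ = √91.3936 = 9.56000
σ³ = μ₂^(3/2) = 873.72282
γ₁ = μ₃/σ³ = -1195.95 / 873.72282 ≈ -1.3688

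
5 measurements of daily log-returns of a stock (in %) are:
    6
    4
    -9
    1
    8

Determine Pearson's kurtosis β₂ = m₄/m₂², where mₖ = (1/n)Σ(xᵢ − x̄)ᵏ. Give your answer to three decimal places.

2.558

x̄ = 2.0000
Σ(xᵢ − x̄)² = 178.0000 ⇒ m₂ = 35.60000
Σ(xᵢ − x̄)⁴ = 16210.0000 ⇒ m₄ = 3242.00000
m₂² = 1267.36000
β₂ = m₄/m₂² = 3242.00000 / 1267.36000 ≈ 2.558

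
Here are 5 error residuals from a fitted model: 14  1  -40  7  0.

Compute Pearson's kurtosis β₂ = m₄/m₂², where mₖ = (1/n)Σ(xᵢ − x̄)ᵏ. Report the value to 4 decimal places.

2.9387

x̄ = -3.6000
Σ(xᵢ − x̄)² = 1781.2000 ⇒ m₂ = 356.24000
Σ(xᵢ − x̄)⁴ = 1864710.7360 ⇒ m₄ = 372942.14720
m₂² = 126906.93760
β₂ = m₄/m₂² = 372942.14720 / 126906.93760 ≈ 2.9387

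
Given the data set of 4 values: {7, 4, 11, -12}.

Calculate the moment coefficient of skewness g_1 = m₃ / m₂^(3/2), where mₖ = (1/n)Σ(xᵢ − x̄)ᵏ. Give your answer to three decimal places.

x̄ = (7 + 4 + 11 - 12) / 4 = 2.5000
deviations (xᵢ − x̄): 4.5000, 1.5000, 8.5000, -14.5000
Σ(xᵢ − x̄)² = 305.0000 ⇒ m₂ = 305.0000/4 = 76.25000
Σ(xᵢ − x̄)³ = -2340.0000 ⇒ m₃ = -2340.0000/4 = -585.00000
m₂^(3/2) = 76.25000^(1.5) = 665.82450
g_1 = m₃ / m₂^(3/2) = -585.00000 / 665.82450 ≈ -0.879

-0.879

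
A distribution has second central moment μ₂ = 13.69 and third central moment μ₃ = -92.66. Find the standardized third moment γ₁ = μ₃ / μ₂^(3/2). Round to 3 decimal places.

-1.829

σ = √μ₂ = √13.69 = 3.70000
σ³ = μ₂^(3/2) = 50.65300
γ₁ = μ₃/σ³ = -92.66 / 50.65300 ≈ -1.829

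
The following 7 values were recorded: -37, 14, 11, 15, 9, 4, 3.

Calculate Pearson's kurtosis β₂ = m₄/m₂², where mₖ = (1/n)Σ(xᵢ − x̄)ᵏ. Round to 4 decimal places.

x̄ = 2.7143
Σ(xᵢ − x̄)² = 1965.4286 ⇒ m₂ = 280.77551
Σ(xᵢ − x̄)⁴ = 2532919.0845 ⇒ m₄ = 361845.58351
m₂² = 78834.88713
β₂ = m₄/m₂² = 361845.58351 / 78834.88713 ≈ 4.5899

4.5899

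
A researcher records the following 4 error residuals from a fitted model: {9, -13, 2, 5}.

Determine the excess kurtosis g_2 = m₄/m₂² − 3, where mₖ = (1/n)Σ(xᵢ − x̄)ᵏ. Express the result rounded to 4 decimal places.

x̄ = 0.7500
Σ(xᵢ − x̄)² = 276.7500 ⇒ m₂ = 69.18750
Σ(xᵢ − x̄)⁴ = 40705.8281 ⇒ m₄ = 10176.45703
m₂² = 4786.91016
g_2 = m₄/m₂² − 3 = 2.12589 − 3 ≈ -0.8741

-0.8741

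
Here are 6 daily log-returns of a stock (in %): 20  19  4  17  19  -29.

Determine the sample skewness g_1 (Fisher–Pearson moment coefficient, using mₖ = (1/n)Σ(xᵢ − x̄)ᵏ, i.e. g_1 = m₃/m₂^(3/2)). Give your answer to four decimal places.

-1.4591

x̄ = (20 + 19 + 4 + 17 + 19 - 29) / 6 = 8.3333
deviations (xᵢ − x̄): 11.6667, 10.6667, -4.3333, 8.6667, 10.6667, -37.3333
Σ(xᵢ − x̄)² = 1851.3333 ⇒ m₂ = 1851.3333/6 = 308.55556
Σ(xᵢ − x̄)³ = -47449.5556 ⇒ m₃ = -47449.5556/6 = -7908.25926
m₂^(3/2) = 308.55556^(1.5) = 5420.00960
g_1 = m₃ / m₂^(3/2) = -7908.25926 / 5420.00960 ≈ -1.4591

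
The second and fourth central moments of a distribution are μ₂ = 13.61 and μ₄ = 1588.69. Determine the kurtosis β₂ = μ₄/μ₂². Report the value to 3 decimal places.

8.577

μ₂² = 13.61² = 185.23210
μ₄/μ₂² = 1588.69 / 185.23210 = 8.57675
β₂ ≈ 8.577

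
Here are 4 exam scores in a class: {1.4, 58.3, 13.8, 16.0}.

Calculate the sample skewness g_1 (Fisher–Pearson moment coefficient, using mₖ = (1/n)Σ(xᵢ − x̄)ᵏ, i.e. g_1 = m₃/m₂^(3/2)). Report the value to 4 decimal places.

0.9150

x̄ = (1.4 + 58.3 + 13.8 + 16.0) / 4 = 22.3750
deviations (xᵢ − x̄): -20.9750, 35.9250, -8.5750, -6.3750
Σ(xᵢ − x̄)² = 1844.7275 ⇒ m₂ = 1844.7275/4 = 461.18187
Σ(xᵢ − x̄)³ = 36247.4336 ⇒ m₃ = 36247.4336/4 = 9061.85841
m₂^(3/2) = 461.18187^(1.5) = 9903.94788
g_1 = m₃ / m₂^(3/2) = 9061.85841 / 9903.94788 ≈ 0.9150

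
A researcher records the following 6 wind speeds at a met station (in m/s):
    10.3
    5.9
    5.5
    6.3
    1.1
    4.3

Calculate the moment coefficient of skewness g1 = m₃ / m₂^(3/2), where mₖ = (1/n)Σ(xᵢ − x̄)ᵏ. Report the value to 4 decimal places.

x̄ = (10.3 + 5.9 + 5.5 + 6.3 + 1.1 + 4.3) / 6 = 5.5667
deviations (xᵢ − x̄): 4.7333, 0.3333, -0.0667, 0.7333, -4.4667, -1.2667
Σ(xᵢ − x̄)² = 44.6133 ⇒ m₂ = 44.6133/6 = 7.43556
Σ(xᵢ − x̄)³ = 15.3316 ⇒ m₃ = 15.3316/6 = 2.55526
m₂^(3/2) = 7.43556^(1.5) = 20.27543
g1 = m₃ / m₂^(3/2) = 2.55526 / 20.27543 ≈ 0.1260

0.1260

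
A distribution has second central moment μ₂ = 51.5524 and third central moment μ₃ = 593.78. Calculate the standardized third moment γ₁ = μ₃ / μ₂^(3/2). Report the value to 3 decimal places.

σ = √μ₂ = √51.5524 = 7.18000
σ³ = μ₂^(3/2) = 370.14623
γ₁ = μ₃/σ³ = 593.78 / 370.14623 ≈ 1.604

1.604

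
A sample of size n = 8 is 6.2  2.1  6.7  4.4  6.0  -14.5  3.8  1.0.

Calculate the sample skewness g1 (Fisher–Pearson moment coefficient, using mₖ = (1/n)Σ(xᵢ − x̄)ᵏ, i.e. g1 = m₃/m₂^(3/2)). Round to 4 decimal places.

-1.9089

x̄ = (6.2 + 2.1 + 6.7 + 4.4 + 6.0 - 14.5 + 3.8 + 1.0) / 8 = 1.9625
deviations (xᵢ − x̄): 4.2375, 0.1375, 4.7375, 2.4375, 4.0375, -16.4625, 1.8375, -0.9625
Σ(xᵢ − x̄)² = 337.9787 ⇒ m₂ = 337.9787/8 = 42.24734
Σ(xᵢ − x̄)³ = -4193.5340 ⇒ m₃ = -4193.5340/8 = -524.19175
m₂^(3/2) = 42.24734^(1.5) = 274.59910
g1 = m₃ / m₂^(3/2) = -524.19175 / 274.59910 ≈ -1.9089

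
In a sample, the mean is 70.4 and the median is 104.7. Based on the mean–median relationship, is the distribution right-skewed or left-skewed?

left-skewed

mean − median = 70.4 − 104.7 = -34.3
mean < median ⇒ the longer tail is on the left ⇒ left-skewed (negatively skewed).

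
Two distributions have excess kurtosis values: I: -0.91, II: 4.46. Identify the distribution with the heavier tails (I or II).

II

Higher excess kurtosis ⇒ heavier tails relative to the normal distribution.
-0.91 vs 4.46: the larger is 4.46, so II has heavier tails. (II is leptokurtic — heavier-than-normal tails; the other is platykurtic.)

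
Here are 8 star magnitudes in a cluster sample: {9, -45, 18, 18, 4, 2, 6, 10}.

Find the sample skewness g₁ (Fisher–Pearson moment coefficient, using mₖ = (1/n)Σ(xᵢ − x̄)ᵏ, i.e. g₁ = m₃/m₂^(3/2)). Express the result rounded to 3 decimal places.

-1.880

x̄ = (9 - 45 + 18 + 18 + 4 + 2 + 6 + 10) / 8 = 2.7500
deviations (xᵢ − x̄): 6.2500, -47.7500, 15.2500, 15.2500, 1.2500, -0.7500, 3.2500, 7.2500
Σ(xᵢ − x̄)² = 2849.5000 ⇒ m₂ = 2849.5000/8 = 356.18750
Σ(xᵢ − x̄)³ = -101118.7500 ⇒ m₃ = -101118.7500/8 = -12639.84375
m₂^(3/2) = 356.18750^(1.5) = 6722.30188
g₁ = m₃ / m₂^(3/2) = -12639.84375 / 6722.30188 ≈ -1.880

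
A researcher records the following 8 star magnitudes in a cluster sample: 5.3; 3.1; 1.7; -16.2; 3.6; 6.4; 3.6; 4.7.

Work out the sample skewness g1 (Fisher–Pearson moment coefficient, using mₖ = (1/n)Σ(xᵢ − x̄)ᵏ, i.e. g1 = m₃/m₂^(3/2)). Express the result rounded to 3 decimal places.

-2.095

x̄ = (5.3 + 3.1 + 1.7 - 16.2 + 3.6 + 6.4 + 3.6 + 4.7) / 8 = 1.5250
deviations (xᵢ − x̄): 3.7750, 1.5750, 0.1750, -17.7250, 2.0750, 4.8750, 2.0750, 3.1750
Σ(xᵢ − x̄)² = 373.3950 ⇒ m₂ = 373.3950/8 = 46.67437
Σ(xᵢ − x̄)³ = -5345.3227 ⇒ m₃ = -5345.3227/8 = -668.16534
m₂^(3/2) = 46.67437^(1.5) = 318.87301
g1 = m₃ / m₂^(3/2) = -668.16534 / 318.87301 ≈ -2.095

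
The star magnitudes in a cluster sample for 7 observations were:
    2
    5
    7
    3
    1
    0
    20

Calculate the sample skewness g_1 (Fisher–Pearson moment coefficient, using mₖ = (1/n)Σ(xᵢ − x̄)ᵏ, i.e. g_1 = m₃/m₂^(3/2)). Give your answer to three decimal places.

1.565

x̄ = (2 + 5 + 7 + 3 + 1 + 0 + 20) / 7 = 5.4286
deviations (xᵢ − x̄): -3.4286, -0.4286, 1.5714, -2.4286, -4.4286, -5.4286, 14.5714
Σ(xᵢ − x̄)² = 281.7143 ⇒ m₂ = 281.7143/7 = 40.24490
Σ(xᵢ − x̄)³ = 2796.2449 ⇒ m₃ = 2796.2449/7 = 399.46356
m₂^(3/2) = 40.24490^(1.5) = 255.30907
g_1 = m₃ / m₂^(3/2) = 399.46356 / 255.30907 ≈ 1.565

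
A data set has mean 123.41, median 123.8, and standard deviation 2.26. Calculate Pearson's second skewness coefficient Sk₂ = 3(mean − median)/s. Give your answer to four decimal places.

-0.5177

Sk₂ = 3(123.41 − 123.8) / 2.26 = 3 × -0.3900 / 2.26
    = -1.1700 / 2.26 ≈ -0.5177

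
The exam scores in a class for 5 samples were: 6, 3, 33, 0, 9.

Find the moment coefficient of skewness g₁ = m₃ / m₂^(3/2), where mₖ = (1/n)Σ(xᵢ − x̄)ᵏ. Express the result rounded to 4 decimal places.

x̄ = (6 + 3 + 33 + 0 + 9) / 5 = 10.2000
deviations (xᵢ − x̄): -4.2000, -7.2000, 22.8000, -10.2000, -1.2000
Σ(xᵢ − x̄)² = 694.8000 ⇒ m₂ = 694.8000/5 = 138.96000
Σ(xᵢ − x̄)³ = 10342.0800 ⇒ m₃ = 10342.0800/5 = 2068.41600
m₂^(3/2) = 138.96000^(1.5) = 1638.07849
g₁ = m₃ / m₂^(3/2) = 2068.41600 / 1638.07849 ≈ 1.2627

1.2627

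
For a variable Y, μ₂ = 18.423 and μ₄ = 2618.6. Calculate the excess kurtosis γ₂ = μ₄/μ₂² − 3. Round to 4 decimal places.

4.7152

μ₂² = 18.423² = 339.40693
μ₄/μ₂² = 2618.6 / 339.40693 = 7.71522
γ₂ = 7.71522 − 3 ≈ 4.7152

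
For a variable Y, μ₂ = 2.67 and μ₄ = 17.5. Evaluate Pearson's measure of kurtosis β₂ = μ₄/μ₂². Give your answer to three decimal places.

μ₂² = 2.67² = 7.12890
μ₄/μ₂² = 17.5 / 7.12890 = 2.45480
β₂ ≈ 2.455

2.455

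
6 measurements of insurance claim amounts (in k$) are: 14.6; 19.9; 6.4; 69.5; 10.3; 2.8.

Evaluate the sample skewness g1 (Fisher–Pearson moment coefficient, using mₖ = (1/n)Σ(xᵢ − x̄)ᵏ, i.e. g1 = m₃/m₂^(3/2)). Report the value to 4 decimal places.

x̄ = (14.6 + 19.9 + 6.4 + 69.5 + 10.3 + 2.8) / 6 = 20.5833
deviations (xᵢ − x̄): -5.9833, -0.6833, -14.1833, 48.9167, -10.2833, -17.7833
Σ(xᵢ − x̄)² = 3052.2683 ⇒ m₂ = 3052.2683/6 = 508.71139
Σ(xᵢ − x̄)³ = 107270.6724 ⇒ m₃ = 107270.6724/6 = 17878.44541
m₂^(3/2) = 508.71139^(1.5) = 11473.79777
g1 = m₃ / m₂^(3/2) = 17878.44541 / 11473.79777 ≈ 1.5582

1.5582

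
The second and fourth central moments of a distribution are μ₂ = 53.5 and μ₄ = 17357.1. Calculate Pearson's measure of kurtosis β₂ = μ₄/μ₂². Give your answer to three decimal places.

6.064

μ₂² = 53.5² = 2862.25000
μ₄/μ₂² = 17357.1 / 2862.25000 = 6.06415
β₂ ≈ 6.064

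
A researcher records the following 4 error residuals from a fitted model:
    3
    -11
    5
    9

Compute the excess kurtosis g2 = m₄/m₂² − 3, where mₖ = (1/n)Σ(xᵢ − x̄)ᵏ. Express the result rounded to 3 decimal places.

-0.847

x̄ = 1.5000
Σ(xᵢ − x̄)² = 227.0000 ⇒ m₂ = 56.75000
Σ(xᵢ − x̄)⁴ = 27733.2500 ⇒ m₄ = 6933.31250
m₂² = 3220.56250
g2 = m₄/m₂² − 3 = 2.15283 − 3 ≈ -0.847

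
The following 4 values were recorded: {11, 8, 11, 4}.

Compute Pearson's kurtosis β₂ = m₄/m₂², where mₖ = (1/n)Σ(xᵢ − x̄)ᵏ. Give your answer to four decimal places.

x̄ = 8.5000
Σ(xᵢ − x̄)² = 33.0000 ⇒ m₂ = 8.25000
Σ(xᵢ − x̄)⁴ = 488.2500 ⇒ m₄ = 122.06250
m₂² = 68.06250
β₂ = m₄/m₂² = 122.06250 / 68.06250 ≈ 1.7934

1.7934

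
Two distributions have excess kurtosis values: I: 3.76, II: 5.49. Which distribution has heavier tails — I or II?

Higher excess kurtosis ⇒ heavier tails relative to the normal distribution.
3.76 vs 5.49: the larger is 5.49, so II has heavier tails.

II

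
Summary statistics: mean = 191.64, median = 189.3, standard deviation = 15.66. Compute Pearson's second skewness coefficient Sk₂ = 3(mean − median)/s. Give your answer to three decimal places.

0.448

Sk₂ = 3(191.64 − 189.3) / 15.66 = 3 × 2.3400 / 15.66
    = 7.0200 / 15.66 ≈ 0.448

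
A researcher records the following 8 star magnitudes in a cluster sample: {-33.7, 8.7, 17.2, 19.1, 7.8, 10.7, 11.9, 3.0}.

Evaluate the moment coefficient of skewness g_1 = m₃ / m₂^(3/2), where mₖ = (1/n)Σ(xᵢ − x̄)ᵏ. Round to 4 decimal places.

-1.8485

x̄ = (-33.7 + 8.7 + 17.2 + 19.1 + 7.8 + 10.7 + 11.9 + 3.0) / 8 = 5.5875
deviations (xᵢ − x̄): -39.2875, 3.1125, 11.6125, 13.5125, 2.2125, 5.1125, 6.3125, -2.5875
Σ(xᵢ − x̄)² = 1948.2088 ⇒ m₂ = 1948.2088/8 = 243.52609
Σ(xᵢ − x̄)³ = -56198.5672 ⇒ m₃ = -56198.5672/8 = -7024.82089
m₂^(3/2) = 243.52609^(1.5) = 3800.30326
g_1 = m₃ / m₂^(3/2) = -7024.82089 / 3800.30326 ≈ -1.8485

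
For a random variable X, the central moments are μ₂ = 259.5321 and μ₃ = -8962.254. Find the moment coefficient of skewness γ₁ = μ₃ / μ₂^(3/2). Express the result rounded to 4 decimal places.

-2.1435

σ = √μ₂ = √259.5321 = 16.11000
σ³ = μ₂^(3/2) = 4181.06213
γ₁ = μ₃/σ³ = -8962.254 / 4181.06213 ≈ -2.1435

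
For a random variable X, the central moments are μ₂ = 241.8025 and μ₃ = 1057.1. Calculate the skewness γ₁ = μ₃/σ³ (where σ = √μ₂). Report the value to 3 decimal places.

0.281

σ = √μ₂ = √241.8025 = 15.55000
σ³ = μ₂^(3/2) = 3760.02888
γ₁ = μ₃/σ³ = 1057.1 / 3760.02888 ≈ 0.281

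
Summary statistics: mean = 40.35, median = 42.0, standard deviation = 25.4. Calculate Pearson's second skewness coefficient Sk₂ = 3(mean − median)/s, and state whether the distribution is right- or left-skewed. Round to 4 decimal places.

-0.1949, left-skewed

Sk₂ = 3(40.35 − 42.0) / 25.4 = 3 × -1.6500 / 25.4
    = -4.9500 / 25.4 ≈ -0.1949
Sk₂ < 0 ⇒ mean < median ⇒ left-skewed (negative skew).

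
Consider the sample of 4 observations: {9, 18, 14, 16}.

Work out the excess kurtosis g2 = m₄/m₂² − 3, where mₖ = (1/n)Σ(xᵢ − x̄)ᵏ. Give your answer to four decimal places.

-1.0688

x̄ = 14.2500
Σ(xᵢ − x̄)² = 44.7500 ⇒ m₂ = 11.18750
Σ(xᵢ − x̄)⁴ = 966.8281 ⇒ m₄ = 241.70703
m₂² = 125.16016
g2 = m₄/m₂² − 3 = 1.93118 − 3 ≈ -1.0688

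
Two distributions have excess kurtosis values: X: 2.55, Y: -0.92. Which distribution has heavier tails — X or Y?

X

Higher excess kurtosis ⇒ heavier tails relative to the normal distribution.
2.55 vs -0.92: the larger is 2.55, so X has heavier tails. (X is leptokurtic — heavier-than-normal tails; the other is platykurtic.)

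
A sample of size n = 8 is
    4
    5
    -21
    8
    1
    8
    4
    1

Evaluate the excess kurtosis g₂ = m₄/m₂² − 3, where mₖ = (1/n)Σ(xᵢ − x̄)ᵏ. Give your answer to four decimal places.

x̄ = 1.2500
Σ(xᵢ − x̄)² = 615.5000 ⇒ m₂ = 76.93750
Σ(xᵢ − x̄)⁴ = 249550.9063 ⇒ m₄ = 31193.86328
m₂² = 5919.37891
g₂ = m₄/m₂² − 3 = 5.26979 − 3 ≈ 2.2698

2.2698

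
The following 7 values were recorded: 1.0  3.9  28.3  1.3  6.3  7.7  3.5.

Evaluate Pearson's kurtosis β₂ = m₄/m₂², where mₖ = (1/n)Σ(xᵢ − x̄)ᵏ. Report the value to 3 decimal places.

4.576

x̄ = 7.4286
Σ(xᵢ − x̄)² = 543.7343 ⇒ m₂ = 77.67633
Σ(xᵢ − x̄)⁴ = 193275.2003 ⇒ m₄ = 27610.74289
m₂² = 6033.61170
β₂ = m₄/m₂² = 27610.74289 / 6033.61170 ≈ 4.576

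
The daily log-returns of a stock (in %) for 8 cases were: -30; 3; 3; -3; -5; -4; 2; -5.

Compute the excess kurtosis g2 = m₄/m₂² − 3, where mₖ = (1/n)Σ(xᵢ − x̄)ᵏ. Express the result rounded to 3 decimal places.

2.019

x̄ = -4.8750
Σ(xᵢ − x̄)² = 806.8750 ⇒ m₂ = 100.85938
Σ(xᵢ − x̄)⁴ = 408435.1504 ⇒ m₄ = 51054.39380
m₂² = 10172.61353
g2 = m₄/m₂² − 3 = 5.01881 − 3 ≈ 2.019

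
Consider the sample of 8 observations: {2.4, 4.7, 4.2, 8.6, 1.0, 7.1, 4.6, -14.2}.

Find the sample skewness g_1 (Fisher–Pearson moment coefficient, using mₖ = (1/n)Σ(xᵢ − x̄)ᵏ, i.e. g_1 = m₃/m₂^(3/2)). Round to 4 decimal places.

-1.7613

x̄ = (2.4 + 4.7 + 4.2 + 8.6 + 1.0 + 7.1 + 4.6 - 14.2) / 8 = 2.3000
deviations (xᵢ − x̄): 0.1000, 2.4000, 1.9000, 6.3000, -1.3000, 4.8000, 2.3000, -16.5000
Σ(xᵢ − x̄)² = 351.3400 ⇒ m₂ = 351.3400/8 = 43.91750
Σ(xᵢ − x̄)³ = -4100.8320 ⇒ m₃ = -4100.8320/8 = -512.60400
m₂^(3/2) = 43.91750^(1.5) = 291.04250
g_1 = m₃ / m₂^(3/2) = -512.60400 / 291.04250 ≈ -1.7613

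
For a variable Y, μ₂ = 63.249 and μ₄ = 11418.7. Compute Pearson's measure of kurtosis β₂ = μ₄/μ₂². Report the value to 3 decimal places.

μ₂² = 63.249² = 4000.43600
μ₄/μ₂² = 11418.7 / 4000.43600 = 2.85436
β₂ ≈ 2.854

2.854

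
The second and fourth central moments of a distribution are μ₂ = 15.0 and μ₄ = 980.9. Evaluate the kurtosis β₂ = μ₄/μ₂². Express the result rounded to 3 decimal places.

μ₂² = 15.0² = 225.00000
μ₄/μ₂² = 980.9 / 225.00000 = 4.35956
β₂ ≈ 4.360

4.360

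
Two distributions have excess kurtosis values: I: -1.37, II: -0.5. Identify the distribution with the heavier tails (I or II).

Higher excess kurtosis ⇒ heavier tails relative to the normal distribution.
-1.37 vs -0.5: the larger is -0.5, so II has heavier tails.

II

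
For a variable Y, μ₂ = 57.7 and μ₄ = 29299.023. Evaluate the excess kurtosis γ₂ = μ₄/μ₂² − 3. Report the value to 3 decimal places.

μ₂² = 57.7² = 3329.29000
μ₄/μ₂² = 29299.023 / 3329.29000 = 8.80038
γ₂ = 8.80038 − 3 ≈ 5.800

5.800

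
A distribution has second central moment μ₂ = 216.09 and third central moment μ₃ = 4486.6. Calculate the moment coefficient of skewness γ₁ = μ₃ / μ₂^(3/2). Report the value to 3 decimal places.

σ = √μ₂ = √216.09 = 14.70000
σ³ = μ₂^(3/2) = 3176.52300
γ₁ = μ₃/σ³ = 4486.6 / 3176.52300 ≈ 1.412

1.412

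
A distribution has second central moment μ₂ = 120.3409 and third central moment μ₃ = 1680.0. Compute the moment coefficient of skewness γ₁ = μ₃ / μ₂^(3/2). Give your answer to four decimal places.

σ = √μ₂ = √120.3409 = 10.97000
σ³ = μ₂^(3/2) = 1320.13967
γ₁ = μ₃/σ³ = 1680.0 / 1320.13967 ≈ 1.2726

1.2726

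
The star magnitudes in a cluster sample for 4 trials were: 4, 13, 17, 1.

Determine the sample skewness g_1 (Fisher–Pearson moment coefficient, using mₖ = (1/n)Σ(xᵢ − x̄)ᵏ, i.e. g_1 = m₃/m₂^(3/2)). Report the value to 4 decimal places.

0.0599

x̄ = (4 + 13 + 17 + 1) / 4 = 8.7500
deviations (xᵢ − x̄): -4.7500, 4.2500, 8.2500, -7.7500
Σ(xᵢ − x̄)² = 168.7500 ⇒ m₂ = 168.7500/4 = 42.18750
Σ(xᵢ − x̄)³ = 65.6250 ⇒ m₃ = 65.6250/4 = 16.40625
m₂^(3/2) = 42.18750^(1.5) = 274.01585
g_1 = m₃ / m₂^(3/2) = 16.40625 / 274.01585 ≈ 0.0599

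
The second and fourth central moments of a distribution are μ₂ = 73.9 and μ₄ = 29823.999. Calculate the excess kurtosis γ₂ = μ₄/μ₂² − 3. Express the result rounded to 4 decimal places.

μ₂² = 73.9² = 5461.21000
μ₄/μ₂² = 29823.999 / 5461.21000 = 5.46106
γ₂ = 5.46106 − 3 ≈ 2.4611

2.4611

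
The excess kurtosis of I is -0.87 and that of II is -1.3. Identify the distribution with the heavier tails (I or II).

I

Higher excess kurtosis ⇒ heavier tails relative to the normal distribution.
-0.87 vs -1.3: the larger is -0.87, so I has heavier tails.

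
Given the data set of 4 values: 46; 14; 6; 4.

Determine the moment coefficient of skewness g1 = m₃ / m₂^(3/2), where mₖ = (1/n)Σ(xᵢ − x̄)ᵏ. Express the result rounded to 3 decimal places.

x̄ = (46 + 14 + 6 + 4) / 4 = 17.5000
deviations (xᵢ − x̄): 28.5000, -3.5000, -11.5000, -13.5000
Σ(xᵢ − x̄)² = 1139.0000 ⇒ m₂ = 1139.0000/4 = 284.75000
Σ(xᵢ − x̄)³ = 19125.0000 ⇒ m₃ = 19125.0000/4 = 4781.25000
m₂^(3/2) = 284.75000^(1.5) = 4805.02442
g1 = m₃ / m₂^(3/2) = 4781.25000 / 4805.02442 ≈ 0.995

0.995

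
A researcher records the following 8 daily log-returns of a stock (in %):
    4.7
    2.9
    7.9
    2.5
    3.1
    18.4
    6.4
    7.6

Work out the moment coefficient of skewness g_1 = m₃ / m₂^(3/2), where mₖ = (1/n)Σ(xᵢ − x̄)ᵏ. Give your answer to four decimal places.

x̄ = (4.7 + 2.9 + 7.9 + 2.5 + 3.1 + 18.4 + 6.4 + 7.6) / 8 = 6.6875
deviations (xᵢ − x̄): -1.9875, -3.7875, 1.2125, -4.1875, -3.5875, 11.7125, -0.2875, 0.9125
Σ(xᵢ − x̄)² = 188.2687 ⇒ m₂ = 188.2687/8 = 23.53359
Σ(xᵢ − x̄)³ = 1427.4871 ⇒ m₃ = 1427.4871/8 = 178.43589
m₂^(3/2) = 23.53359^(1.5) = 114.16484
g_1 = m₃ / m₂^(3/2) = 178.43589 / 114.16484 ≈ 1.5630

1.5630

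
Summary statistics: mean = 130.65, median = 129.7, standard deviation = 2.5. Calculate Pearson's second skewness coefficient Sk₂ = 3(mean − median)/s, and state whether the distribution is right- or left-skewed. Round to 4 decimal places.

Sk₂ = 3(130.65 − 129.7) / 2.5 = 3 × 0.9500 / 2.5
    = 2.8500 / 2.5 ≈ 1.1400
Sk₂ > 0 ⇒ mean > median ⇒ right-skewed (positive skew).

1.1400, right-skewed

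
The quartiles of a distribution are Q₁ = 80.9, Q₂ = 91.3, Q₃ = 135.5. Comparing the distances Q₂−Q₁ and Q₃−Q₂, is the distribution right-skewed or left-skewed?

right-skewed

Q₂ − Q₁ = 10.4;  Q₃ − Q₂ = 44.2
Q₃ − Q₂ > Q₂ − Q₁ ⇒ the upper half is more spread out ⇒ right-skewed.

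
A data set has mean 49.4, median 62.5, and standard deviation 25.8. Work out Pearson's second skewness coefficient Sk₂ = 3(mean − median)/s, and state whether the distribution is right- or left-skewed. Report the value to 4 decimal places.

-1.5233, left-skewed

Sk₂ = 3(49.4 − 62.5) / 25.8 = 3 × -13.1000 / 25.8
    = -39.3000 / 25.8 ≈ -1.5233
Sk₂ < 0 ⇒ mean < median ⇒ left-skewed (negative skew).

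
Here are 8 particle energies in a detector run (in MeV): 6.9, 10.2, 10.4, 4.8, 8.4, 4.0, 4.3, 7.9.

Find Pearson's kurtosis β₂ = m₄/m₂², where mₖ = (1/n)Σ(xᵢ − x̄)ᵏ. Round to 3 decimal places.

x̄ = 7.1125
Σ(xᵢ − x̄)² = 45.6088 ⇒ m₂ = 5.70109
Σ(xᵢ − x̄)⁴ = 395.8301 ⇒ m₄ = 49.47876
m₂² = 32.50247
β₂ = m₄/m₂² = 49.47876 / 32.50247 ≈ 1.522

1.522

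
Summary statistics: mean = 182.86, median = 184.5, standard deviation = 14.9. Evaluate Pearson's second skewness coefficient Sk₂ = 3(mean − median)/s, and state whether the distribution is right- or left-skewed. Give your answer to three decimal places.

Sk₂ = 3(182.86 − 184.5) / 14.9 = 3 × -1.6400 / 14.9
    = -4.9200 / 14.9 ≈ -0.330
Sk₂ < 0 ⇒ mean < median ⇒ left-skewed (negative skew).

-0.330, left-skewed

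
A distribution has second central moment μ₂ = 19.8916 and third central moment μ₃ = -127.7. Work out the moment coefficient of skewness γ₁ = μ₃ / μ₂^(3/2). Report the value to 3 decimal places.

-1.439

σ = √μ₂ = √19.8916 = 4.46000
σ³ = μ₂^(3/2) = 88.71654
γ₁ = μ₃/σ³ = -127.7 / 88.71654 ≈ -1.439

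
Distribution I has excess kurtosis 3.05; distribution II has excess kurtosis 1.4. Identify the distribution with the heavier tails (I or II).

Higher excess kurtosis ⇒ heavier tails relative to the normal distribution.
3.05 vs 1.4: the larger is 3.05, so I has heavier tails.

I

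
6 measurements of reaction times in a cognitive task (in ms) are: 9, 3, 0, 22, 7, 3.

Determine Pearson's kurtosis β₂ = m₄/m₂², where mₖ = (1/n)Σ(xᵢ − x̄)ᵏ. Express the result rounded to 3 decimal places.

x̄ = 7.3333
Σ(xᵢ − x̄)² = 309.3333 ⇒ m₂ = 51.55556
Σ(xᵢ − x̄)⁴ = 49877.7778 ⇒ m₄ = 8312.96296
m₂² = 2657.97531
β₂ = m₄/m₂² = 8312.96296 / 2657.97531 ≈ 3.128

3.128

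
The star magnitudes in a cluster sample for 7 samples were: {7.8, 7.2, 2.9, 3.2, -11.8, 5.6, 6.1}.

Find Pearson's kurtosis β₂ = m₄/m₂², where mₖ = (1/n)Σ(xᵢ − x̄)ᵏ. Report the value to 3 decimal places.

4.494

x̄ = 3.0000
Σ(xᵢ − x̄)² = 276.1400 ⇒ m₂ = 39.44857
Σ(xᵢ − x̄)⁴ = 48958.5842 ⇒ m₄ = 6994.08346
m₂² = 1556.18979
β₂ = m₄/m₂² = 6994.08346 / 1556.18979 ≈ 4.494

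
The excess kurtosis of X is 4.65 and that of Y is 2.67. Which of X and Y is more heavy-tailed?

Higher excess kurtosis ⇒ heavier tails relative to the normal distribution.
4.65 vs 2.67: the larger is 4.65, so X has heavier tails.

X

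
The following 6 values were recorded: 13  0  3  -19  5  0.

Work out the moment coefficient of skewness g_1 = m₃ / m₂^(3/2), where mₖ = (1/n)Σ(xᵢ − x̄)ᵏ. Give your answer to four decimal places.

-0.9295

x̄ = (13 + 0 + 3 - 19 + 5 + 0) / 6 = 0.3333
deviations (xᵢ − x̄): 12.6667, -0.3333, 2.6667, -19.3333, 4.6667, -0.3333
Σ(xᵢ − x̄)² = 563.3333 ⇒ m₂ = 563.3333/6 = 93.88889
Σ(xᵢ − x̄)³ = -5073.5556 ⇒ m₃ = -5073.5556/6 = -845.59259
m₂^(3/2) = 93.88889^(1.5) = 909.74840
g_1 = m₃ / m₂^(3/2) = -845.59259 / 909.74840 ≈ -0.9295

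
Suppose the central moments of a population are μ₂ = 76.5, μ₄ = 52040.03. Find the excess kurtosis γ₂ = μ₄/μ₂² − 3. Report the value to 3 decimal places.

μ₂² = 76.5² = 5852.25000
μ₄/μ₂² = 52040.03 / 5852.25000 = 8.89231
γ₂ = 8.89231 − 3 ≈ 5.892

5.892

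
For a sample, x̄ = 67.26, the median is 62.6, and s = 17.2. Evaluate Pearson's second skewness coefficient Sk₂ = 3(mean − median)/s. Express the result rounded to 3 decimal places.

0.813

Sk₂ = 3(67.26 − 62.6) / 17.2 = 3 × 4.6600 / 17.2
    = 13.9800 / 17.2 ≈ 0.813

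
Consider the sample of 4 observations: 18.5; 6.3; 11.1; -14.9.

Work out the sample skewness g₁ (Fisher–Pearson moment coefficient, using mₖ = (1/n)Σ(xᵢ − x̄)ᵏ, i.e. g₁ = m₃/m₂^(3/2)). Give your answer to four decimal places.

-0.7380

x̄ = (18.5 + 6.3 + 11.1 - 14.9) / 4 = 5.2500
deviations (xᵢ − x̄): 13.2500, 1.0500, 5.8500, -20.1500
Σ(xᵢ − x̄)² = 616.9100 ⇒ m₂ = 616.9100/4 = 154.22750
Σ(xᵢ − x̄)³ = -5653.7910 ⇒ m₃ = -5653.7910/4 = -1413.44775
m₂^(3/2) = 154.22750^(1.5) = 1915.32611
g₁ = m₃ / m₂^(3/2) = -1413.44775 / 1915.32611 ≈ -0.7380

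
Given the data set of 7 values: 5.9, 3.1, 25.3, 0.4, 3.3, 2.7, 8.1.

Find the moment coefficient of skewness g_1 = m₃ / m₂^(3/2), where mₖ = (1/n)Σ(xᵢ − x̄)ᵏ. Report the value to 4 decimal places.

1.6981

x̄ = (5.9 + 3.1 + 25.3 + 0.4 + 3.3 + 2.7 + 8.1) / 7 = 6.9714
deviations (xᵢ − x̄): -1.0714, -3.8714, 18.3286, -6.5714, -3.6714, -4.2714, 1.1286
Σ(xᵢ − x̄)² = 428.2543 ⇒ m₂ = 428.2543/7 = 61.17918
Σ(xᵢ − x̄)³ = 5688.2197 ⇒ m₃ = 5688.2197/7 = 812.60281
m₂^(3/2) = 61.17918^(1.5) = 478.52597
g_1 = m₃ / m₂^(3/2) = 812.60281 / 478.52597 ≈ 1.6981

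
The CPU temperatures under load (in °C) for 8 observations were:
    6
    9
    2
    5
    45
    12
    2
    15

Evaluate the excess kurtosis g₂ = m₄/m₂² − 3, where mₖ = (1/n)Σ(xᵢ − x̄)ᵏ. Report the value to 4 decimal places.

1.9948

x̄ = 12.0000
Σ(xᵢ − x̄)² = 1392.0000 ⇒ m₂ = 174.00000
Σ(xᵢ − x̄)⁴ = 1209780.0000 ⇒ m₄ = 151222.50000
m₂² = 30276.00000
g₂ = m₄/m₂² − 3 = 4.99480 − 3 ≈ 1.9948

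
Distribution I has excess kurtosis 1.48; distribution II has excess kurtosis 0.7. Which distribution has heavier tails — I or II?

I

Higher excess kurtosis ⇒ heavier tails relative to the normal distribution.
1.48 vs 0.7: the larger is 1.48, so I has heavier tails.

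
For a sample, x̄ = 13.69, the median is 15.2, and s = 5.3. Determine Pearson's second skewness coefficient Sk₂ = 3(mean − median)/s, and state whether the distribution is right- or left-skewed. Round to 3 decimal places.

Sk₂ = 3(13.69 − 15.2) / 5.3 = 3 × -1.5100 / 5.3
    = -4.5300 / 5.3 ≈ -0.855
Sk₂ < 0 ⇒ mean < median ⇒ left-skewed (negative skew).

-0.855, left-skewed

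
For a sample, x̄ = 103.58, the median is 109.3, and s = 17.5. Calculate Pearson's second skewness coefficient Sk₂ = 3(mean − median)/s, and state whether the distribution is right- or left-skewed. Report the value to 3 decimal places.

-0.981, left-skewed

Sk₂ = 3(103.58 − 109.3) / 17.5 = 3 × -5.7200 / 17.5
    = -17.1600 / 17.5 ≈ -0.981
Sk₂ < 0 ⇒ mean < median ⇒ left-skewed (negative skew).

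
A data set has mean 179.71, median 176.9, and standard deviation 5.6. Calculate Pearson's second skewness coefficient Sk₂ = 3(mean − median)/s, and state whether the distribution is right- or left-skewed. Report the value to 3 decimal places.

1.505, right-skewed

Sk₂ = 3(179.71 − 176.9) / 5.6 = 3 × 2.8100 / 5.6
    = 8.4300 / 5.6 ≈ 1.505
Sk₂ > 0 ⇒ mean > median ⇒ right-skewed (positive skew).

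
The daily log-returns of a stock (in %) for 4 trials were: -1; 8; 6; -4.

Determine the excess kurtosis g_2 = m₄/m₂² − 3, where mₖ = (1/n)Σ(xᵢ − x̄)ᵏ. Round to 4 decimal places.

x̄ = 2.2500
Σ(xᵢ − x̄)² = 96.7500 ⇒ m₂ = 24.18750
Σ(xᵢ − x̄)⁴ = 2928.3281 ⇒ m₄ = 732.08203
m₂² = 585.03516
g_2 = m₄/m₂² − 3 = 1.25135 − 3 ≈ -1.7487

-1.7487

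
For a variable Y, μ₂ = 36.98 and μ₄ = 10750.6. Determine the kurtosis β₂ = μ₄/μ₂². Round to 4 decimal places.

7.8614

μ₂² = 36.98² = 1367.52040
μ₄/μ₂² = 10750.6 / 1367.52040 = 7.86138
β₂ ≈ 7.8614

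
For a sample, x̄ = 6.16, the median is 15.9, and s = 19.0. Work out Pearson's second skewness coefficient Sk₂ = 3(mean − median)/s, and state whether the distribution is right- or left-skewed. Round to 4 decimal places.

-1.5379, left-skewed

Sk₂ = 3(6.16 − 15.9) / 19.0 = 3 × -9.7400 / 19.0
    = -29.2200 / 19.0 ≈ -1.5379
Sk₂ < 0 ⇒ mean < median ⇒ left-skewed (negative skew).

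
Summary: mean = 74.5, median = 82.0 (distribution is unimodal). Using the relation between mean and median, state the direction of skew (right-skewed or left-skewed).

mean − median = 74.5 − 82.0 = -7.5
mean < median ⇒ the longer tail is on the left ⇒ left-skewed (negatively skewed).

left-skewed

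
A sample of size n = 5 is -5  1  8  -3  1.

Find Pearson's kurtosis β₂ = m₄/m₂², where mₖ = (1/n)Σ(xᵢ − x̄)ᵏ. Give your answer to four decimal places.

2.1952

x̄ = 0.4000
Σ(xᵢ − x̄)² = 99.2000 ⇒ m₂ = 19.84000
Σ(xᵢ − x̄)⁴ = 4320.4160 ⇒ m₄ = 864.08320
m₂² = 393.62560
β₂ = m₄/m₂² = 864.08320 / 393.62560 ≈ 2.1952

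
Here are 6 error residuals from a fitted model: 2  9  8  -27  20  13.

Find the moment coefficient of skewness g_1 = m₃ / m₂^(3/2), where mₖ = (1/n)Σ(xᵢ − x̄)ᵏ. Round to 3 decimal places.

-1.267

x̄ = (2 + 9 + 8 - 27 + 20 + 13) / 6 = 4.1667
deviations (xᵢ − x̄): -2.1667, 4.8333, 3.8333, -31.1667, 15.8333, 8.8333
Σ(xᵢ − x̄)² = 1342.8333 ⇒ m₂ = 1342.8333/6 = 223.80556
Σ(xᵢ − x̄)³ = -25456.4444 ⇒ m₃ = -25456.4444/6 = -4242.74074
m₂^(3/2) = 223.80556^(1.5) = 3348.16070
g_1 = m₃ / m₂^(3/2) = -4242.74074 / 3348.16070 ≈ -1.267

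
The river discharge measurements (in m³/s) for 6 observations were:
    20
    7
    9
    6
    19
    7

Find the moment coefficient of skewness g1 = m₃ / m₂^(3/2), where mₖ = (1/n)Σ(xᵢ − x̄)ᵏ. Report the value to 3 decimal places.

0.645

x̄ = (20 + 7 + 9 + 6 + 19 + 7) / 6 = 11.3333
deviations (xᵢ − x̄): 8.6667, -4.3333, -2.3333, -5.3333, 7.6667, -4.3333
Σ(xᵢ − x̄)² = 205.3333 ⇒ m₂ = 205.3333/6 = 34.22222
Σ(xᵢ − x̄)³ = 774.4444 ⇒ m₃ = 774.4444/6 = 129.07407
m₂^(3/2) = 34.22222^(1.5) = 200.19919
g1 = m₃ / m₂^(3/2) = 129.07407 / 200.19919 ≈ 0.645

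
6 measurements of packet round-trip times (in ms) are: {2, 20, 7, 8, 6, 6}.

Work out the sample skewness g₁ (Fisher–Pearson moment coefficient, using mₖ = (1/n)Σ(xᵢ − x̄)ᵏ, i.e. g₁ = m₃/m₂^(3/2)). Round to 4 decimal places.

x̄ = (2 + 20 + 7 + 8 + 6 + 6) / 6 = 8.1667
deviations (xᵢ − x̄): -6.1667, 11.8333, -1.1667, -0.1667, -2.1667, -2.1667
Σ(xᵢ − x̄)² = 188.8333 ⇒ m₂ = 188.8333/6 = 31.47222
Σ(xᵢ − x̄)³ = 1400.5556 ⇒ m₃ = 1400.5556/6 = 233.42593
m₂^(3/2) = 31.47222^(1.5) = 176.55951
g₁ = m₃ / m₂^(3/2) = 233.42593 / 176.55951 ≈ 1.3221

1.3221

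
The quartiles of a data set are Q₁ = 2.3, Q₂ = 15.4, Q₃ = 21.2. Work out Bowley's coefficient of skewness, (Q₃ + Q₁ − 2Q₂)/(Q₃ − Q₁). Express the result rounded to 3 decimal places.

-0.386

numerator: Q₃ + Q₁ − 2Q₂ = 21.2 + 2.3 − 2×15.4 = -7.3000
denominator: Q₃ − Q₁ = 21.2 − 2.3 = 18.9000
Bowley skewness = -7.3000 / 18.9000 ≈ -0.386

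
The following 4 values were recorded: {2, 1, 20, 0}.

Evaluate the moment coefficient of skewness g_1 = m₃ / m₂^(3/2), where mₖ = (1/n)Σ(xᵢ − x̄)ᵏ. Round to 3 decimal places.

1.129

x̄ = (2 + 1 + 20 + 0) / 4 = 5.7500
deviations (xᵢ − x̄): -3.7500, -4.7500, 14.2500, -5.7500
Σ(xᵢ − x̄)² = 272.7500 ⇒ m₂ = 272.7500/4 = 68.18750
Σ(xᵢ − x̄)³ = 2543.6250 ⇒ m₃ = 2543.6250/4 = 635.90625
m₂^(3/2) = 68.18750^(1.5) = 563.06321
g_1 = m₃ / m₂^(3/2) = 635.90625 / 563.06321 ≈ 1.129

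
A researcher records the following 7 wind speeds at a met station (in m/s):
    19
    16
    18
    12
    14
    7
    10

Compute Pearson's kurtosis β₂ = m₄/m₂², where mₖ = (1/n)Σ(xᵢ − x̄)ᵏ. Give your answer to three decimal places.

x̄ = 13.7143
Σ(xᵢ − x̄)² = 113.4286 ⇒ m₂ = 16.20408
Σ(xᵢ − x̄)⁴ = 3376.5539 ⇒ m₄ = 482.36485
m₂² = 262.57226
β₂ = m₄/m₂² = 482.36485 / 262.57226 ≈ 1.837

1.837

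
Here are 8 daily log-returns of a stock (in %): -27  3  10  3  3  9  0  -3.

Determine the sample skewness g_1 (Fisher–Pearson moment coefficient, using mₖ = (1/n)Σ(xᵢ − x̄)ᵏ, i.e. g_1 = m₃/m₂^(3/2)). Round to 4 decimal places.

-1.6724

x̄ = (-27 + 3 + 10 + 3 + 3 + 9 + 0 - 3) / 8 = -0.2500
deviations (xᵢ − x̄): -26.7500, 3.2500, 10.2500, 3.2500, 3.2500, 9.2500, 0.2500, -2.7500
Σ(xᵢ − x̄)² = 945.5000 ⇒ m₂ = 945.5000/8 = 118.18750
Σ(xᵢ − x̄)³ = -17190.7500 ⇒ m₃ = -17190.7500/8 = -2148.84375
m₂^(3/2) = 118.18750^(1.5) = 1284.86447
g_1 = m₃ / m₂^(3/2) = -2148.84375 / 1284.86447 ≈ -1.6724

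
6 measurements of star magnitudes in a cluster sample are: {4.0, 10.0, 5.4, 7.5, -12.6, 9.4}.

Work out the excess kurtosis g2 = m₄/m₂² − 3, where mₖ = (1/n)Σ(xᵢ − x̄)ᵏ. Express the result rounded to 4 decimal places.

x̄ = 3.9500
Σ(xᵢ − x̄)² = 354.9150 ⇒ m₂ = 59.15250
Σ(xᵢ − x̄)⁴ = 77407.8045 ⇒ m₄ = 12901.30076
m₂² = 3499.01826
g2 = m₄/m₂² − 3 = 3.68712 − 3 ≈ 0.6871

0.6871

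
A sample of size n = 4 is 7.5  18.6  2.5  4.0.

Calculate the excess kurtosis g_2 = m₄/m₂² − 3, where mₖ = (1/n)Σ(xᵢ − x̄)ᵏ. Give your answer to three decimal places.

x̄ = 8.1500
Σ(xᵢ − x̄)² = 158.7700 ⇒ m₂ = 39.69250
Σ(xᵢ − x̄)⁴ = 13241.0250 ⇒ m₄ = 3310.25626
m₂² = 1575.49456
g_2 = m₄/m₂² − 3 = 2.10109 − 3 ≈ -0.899

-0.899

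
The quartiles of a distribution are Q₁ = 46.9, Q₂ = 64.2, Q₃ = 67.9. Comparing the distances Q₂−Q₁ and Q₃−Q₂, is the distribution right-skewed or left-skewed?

left-skewed

Q₂ − Q₁ = 17.3;  Q₃ − Q₂ = 3.7
Q₂ − Q₁ > Q₃ − Q₂ ⇒ the lower half is more spread out ⇒ left-skewed.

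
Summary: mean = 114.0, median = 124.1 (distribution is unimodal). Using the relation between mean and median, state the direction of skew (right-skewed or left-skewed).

mean − median = 114.0 − 124.1 = -10.1
mean < median ⇒ the longer tail is on the left ⇒ left-skewed (negatively skewed).

left-skewed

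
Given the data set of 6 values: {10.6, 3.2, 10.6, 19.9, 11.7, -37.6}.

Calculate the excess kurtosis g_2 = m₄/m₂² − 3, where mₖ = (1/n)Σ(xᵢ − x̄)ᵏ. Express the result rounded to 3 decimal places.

0.756

x̄ = 3.0667
Σ(xᵢ − x̄)² = 2125.1933 ⇒ m₂ = 354.19889
Σ(xᵢ − x̄)⁴ = 2827271.2185 ⇒ m₄ = 471211.86975
m₂² = 125456.85289
g_2 = m₄/m₂² − 3 = 3.75597 − 3 ≈ 0.756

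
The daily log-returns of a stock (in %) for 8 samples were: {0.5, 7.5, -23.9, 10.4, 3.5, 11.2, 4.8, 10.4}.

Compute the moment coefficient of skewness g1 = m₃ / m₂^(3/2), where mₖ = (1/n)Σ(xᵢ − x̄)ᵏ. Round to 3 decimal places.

x̄ = (0.5 + 7.5 - 23.9 + 10.4 + 3.5 + 11.2 + 4.8 + 10.4) / 8 = 3.0500
deviations (xᵢ − x̄): -2.5500, 4.4500, -26.9500, 7.3500, 0.4500, 8.1500, 1.7500, 7.3500
Σ(xᵢ − x̄)² = 930.3400 ⇒ m₂ = 930.3400/8 = 116.29250
Σ(xᵢ − x̄)³ = -18161.3880 ⇒ m₃ = -18161.3880/8 = -2270.17350
m₂^(3/2) = 116.29250^(1.5) = 1254.08670
g1 = m₃ / m₂^(3/2) = -2270.17350 / 1254.08670 ≈ -1.810

-1.810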